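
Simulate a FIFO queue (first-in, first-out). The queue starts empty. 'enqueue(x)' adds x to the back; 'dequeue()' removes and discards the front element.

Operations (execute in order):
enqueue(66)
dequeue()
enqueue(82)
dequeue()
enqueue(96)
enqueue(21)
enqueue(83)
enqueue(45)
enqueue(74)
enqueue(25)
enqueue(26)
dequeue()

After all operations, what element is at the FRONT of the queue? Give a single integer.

enqueue(66): queue = [66]
dequeue(): queue = []
enqueue(82): queue = [82]
dequeue(): queue = []
enqueue(96): queue = [96]
enqueue(21): queue = [96, 21]
enqueue(83): queue = [96, 21, 83]
enqueue(45): queue = [96, 21, 83, 45]
enqueue(74): queue = [96, 21, 83, 45, 74]
enqueue(25): queue = [96, 21, 83, 45, 74, 25]
enqueue(26): queue = [96, 21, 83, 45, 74, 25, 26]
dequeue(): queue = [21, 83, 45, 74, 25, 26]

Answer: 21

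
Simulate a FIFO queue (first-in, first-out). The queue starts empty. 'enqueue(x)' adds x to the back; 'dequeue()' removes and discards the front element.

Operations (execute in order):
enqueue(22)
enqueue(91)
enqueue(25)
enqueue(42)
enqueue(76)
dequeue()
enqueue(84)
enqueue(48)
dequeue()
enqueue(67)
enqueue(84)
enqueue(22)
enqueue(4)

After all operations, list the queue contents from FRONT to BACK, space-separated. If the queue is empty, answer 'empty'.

Answer: 25 42 76 84 48 67 84 22 4

Derivation:
enqueue(22): [22]
enqueue(91): [22, 91]
enqueue(25): [22, 91, 25]
enqueue(42): [22, 91, 25, 42]
enqueue(76): [22, 91, 25, 42, 76]
dequeue(): [91, 25, 42, 76]
enqueue(84): [91, 25, 42, 76, 84]
enqueue(48): [91, 25, 42, 76, 84, 48]
dequeue(): [25, 42, 76, 84, 48]
enqueue(67): [25, 42, 76, 84, 48, 67]
enqueue(84): [25, 42, 76, 84, 48, 67, 84]
enqueue(22): [25, 42, 76, 84, 48, 67, 84, 22]
enqueue(4): [25, 42, 76, 84, 48, 67, 84, 22, 4]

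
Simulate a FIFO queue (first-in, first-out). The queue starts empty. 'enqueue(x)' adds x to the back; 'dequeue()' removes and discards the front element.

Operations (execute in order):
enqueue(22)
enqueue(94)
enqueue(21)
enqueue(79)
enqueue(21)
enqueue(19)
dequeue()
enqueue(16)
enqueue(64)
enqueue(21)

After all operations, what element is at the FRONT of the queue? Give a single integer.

Answer: 94

Derivation:
enqueue(22): queue = [22]
enqueue(94): queue = [22, 94]
enqueue(21): queue = [22, 94, 21]
enqueue(79): queue = [22, 94, 21, 79]
enqueue(21): queue = [22, 94, 21, 79, 21]
enqueue(19): queue = [22, 94, 21, 79, 21, 19]
dequeue(): queue = [94, 21, 79, 21, 19]
enqueue(16): queue = [94, 21, 79, 21, 19, 16]
enqueue(64): queue = [94, 21, 79, 21, 19, 16, 64]
enqueue(21): queue = [94, 21, 79, 21, 19, 16, 64, 21]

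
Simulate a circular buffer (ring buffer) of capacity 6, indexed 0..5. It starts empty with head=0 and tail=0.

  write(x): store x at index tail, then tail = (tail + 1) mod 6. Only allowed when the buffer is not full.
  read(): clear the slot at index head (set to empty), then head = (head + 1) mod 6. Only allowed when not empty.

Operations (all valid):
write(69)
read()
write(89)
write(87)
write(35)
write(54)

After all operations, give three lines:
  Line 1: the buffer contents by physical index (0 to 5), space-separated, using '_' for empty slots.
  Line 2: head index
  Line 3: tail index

Answer: _ 89 87 35 54 _
1
5

Derivation:
write(69): buf=[69 _ _ _ _ _], head=0, tail=1, size=1
read(): buf=[_ _ _ _ _ _], head=1, tail=1, size=0
write(89): buf=[_ 89 _ _ _ _], head=1, tail=2, size=1
write(87): buf=[_ 89 87 _ _ _], head=1, tail=3, size=2
write(35): buf=[_ 89 87 35 _ _], head=1, tail=4, size=3
write(54): buf=[_ 89 87 35 54 _], head=1, tail=5, size=4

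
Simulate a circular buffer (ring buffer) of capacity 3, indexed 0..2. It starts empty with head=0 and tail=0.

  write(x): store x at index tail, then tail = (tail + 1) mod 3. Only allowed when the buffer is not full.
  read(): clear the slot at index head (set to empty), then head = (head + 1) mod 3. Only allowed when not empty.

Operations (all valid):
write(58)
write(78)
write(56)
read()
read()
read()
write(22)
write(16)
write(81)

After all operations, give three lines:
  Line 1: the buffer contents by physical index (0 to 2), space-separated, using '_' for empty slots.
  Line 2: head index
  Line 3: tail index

write(58): buf=[58 _ _], head=0, tail=1, size=1
write(78): buf=[58 78 _], head=0, tail=2, size=2
write(56): buf=[58 78 56], head=0, tail=0, size=3
read(): buf=[_ 78 56], head=1, tail=0, size=2
read(): buf=[_ _ 56], head=2, tail=0, size=1
read(): buf=[_ _ _], head=0, tail=0, size=0
write(22): buf=[22 _ _], head=0, tail=1, size=1
write(16): buf=[22 16 _], head=0, tail=2, size=2
write(81): buf=[22 16 81], head=0, tail=0, size=3

Answer: 22 16 81
0
0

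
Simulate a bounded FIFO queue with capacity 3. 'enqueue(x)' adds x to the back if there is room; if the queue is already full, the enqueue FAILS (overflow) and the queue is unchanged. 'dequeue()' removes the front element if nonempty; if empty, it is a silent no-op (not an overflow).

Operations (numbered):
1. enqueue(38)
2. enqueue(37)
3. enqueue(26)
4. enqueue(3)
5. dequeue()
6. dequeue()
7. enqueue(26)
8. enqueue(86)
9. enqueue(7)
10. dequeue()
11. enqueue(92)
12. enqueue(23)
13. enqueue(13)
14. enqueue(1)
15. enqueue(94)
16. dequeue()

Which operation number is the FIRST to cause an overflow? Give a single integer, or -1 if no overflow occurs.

Answer: 4

Derivation:
1. enqueue(38): size=1
2. enqueue(37): size=2
3. enqueue(26): size=3
4. enqueue(3): size=3=cap → OVERFLOW (fail)
5. dequeue(): size=2
6. dequeue(): size=1
7. enqueue(26): size=2
8. enqueue(86): size=3
9. enqueue(7): size=3=cap → OVERFLOW (fail)
10. dequeue(): size=2
11. enqueue(92): size=3
12. enqueue(23): size=3=cap → OVERFLOW (fail)
13. enqueue(13): size=3=cap → OVERFLOW (fail)
14. enqueue(1): size=3=cap → OVERFLOW (fail)
15. enqueue(94): size=3=cap → OVERFLOW (fail)
16. dequeue(): size=2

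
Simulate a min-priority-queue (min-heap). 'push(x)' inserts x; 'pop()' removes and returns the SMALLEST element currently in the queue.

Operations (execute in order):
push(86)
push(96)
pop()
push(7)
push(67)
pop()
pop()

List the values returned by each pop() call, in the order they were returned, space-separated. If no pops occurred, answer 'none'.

Answer: 86 7 67

Derivation:
push(86): heap contents = [86]
push(96): heap contents = [86, 96]
pop() → 86: heap contents = [96]
push(7): heap contents = [7, 96]
push(67): heap contents = [7, 67, 96]
pop() → 7: heap contents = [67, 96]
pop() → 67: heap contents = [96]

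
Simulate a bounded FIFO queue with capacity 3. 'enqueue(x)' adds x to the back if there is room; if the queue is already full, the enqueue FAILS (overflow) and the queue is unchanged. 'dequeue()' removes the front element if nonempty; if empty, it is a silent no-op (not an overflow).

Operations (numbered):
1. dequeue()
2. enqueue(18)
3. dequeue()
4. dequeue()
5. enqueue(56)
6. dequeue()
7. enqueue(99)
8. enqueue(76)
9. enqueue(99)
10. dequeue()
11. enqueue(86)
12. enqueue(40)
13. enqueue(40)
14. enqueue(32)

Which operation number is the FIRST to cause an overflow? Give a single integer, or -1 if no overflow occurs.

1. dequeue(): empty, no-op, size=0
2. enqueue(18): size=1
3. dequeue(): size=0
4. dequeue(): empty, no-op, size=0
5. enqueue(56): size=1
6. dequeue(): size=0
7. enqueue(99): size=1
8. enqueue(76): size=2
9. enqueue(99): size=3
10. dequeue(): size=2
11. enqueue(86): size=3
12. enqueue(40): size=3=cap → OVERFLOW (fail)
13. enqueue(40): size=3=cap → OVERFLOW (fail)
14. enqueue(32): size=3=cap → OVERFLOW (fail)

Answer: 12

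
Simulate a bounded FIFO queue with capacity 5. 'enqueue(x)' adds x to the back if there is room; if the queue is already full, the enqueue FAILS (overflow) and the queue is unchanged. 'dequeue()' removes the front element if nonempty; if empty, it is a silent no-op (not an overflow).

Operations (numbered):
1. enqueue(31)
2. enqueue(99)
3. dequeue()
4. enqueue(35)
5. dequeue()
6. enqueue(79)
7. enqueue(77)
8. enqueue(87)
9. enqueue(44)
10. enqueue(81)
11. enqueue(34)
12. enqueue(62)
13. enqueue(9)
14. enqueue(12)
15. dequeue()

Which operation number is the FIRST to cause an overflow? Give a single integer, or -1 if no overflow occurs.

Answer: 10

Derivation:
1. enqueue(31): size=1
2. enqueue(99): size=2
3. dequeue(): size=1
4. enqueue(35): size=2
5. dequeue(): size=1
6. enqueue(79): size=2
7. enqueue(77): size=3
8. enqueue(87): size=4
9. enqueue(44): size=5
10. enqueue(81): size=5=cap → OVERFLOW (fail)
11. enqueue(34): size=5=cap → OVERFLOW (fail)
12. enqueue(62): size=5=cap → OVERFLOW (fail)
13. enqueue(9): size=5=cap → OVERFLOW (fail)
14. enqueue(12): size=5=cap → OVERFLOW (fail)
15. dequeue(): size=4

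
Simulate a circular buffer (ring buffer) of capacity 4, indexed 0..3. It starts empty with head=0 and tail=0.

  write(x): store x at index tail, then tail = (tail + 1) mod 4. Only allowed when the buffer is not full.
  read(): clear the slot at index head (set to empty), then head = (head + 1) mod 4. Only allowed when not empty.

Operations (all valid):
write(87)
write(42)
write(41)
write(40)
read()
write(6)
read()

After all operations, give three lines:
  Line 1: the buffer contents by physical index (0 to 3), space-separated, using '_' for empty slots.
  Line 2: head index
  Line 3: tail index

write(87): buf=[87 _ _ _], head=0, tail=1, size=1
write(42): buf=[87 42 _ _], head=0, tail=2, size=2
write(41): buf=[87 42 41 _], head=0, tail=3, size=3
write(40): buf=[87 42 41 40], head=0, tail=0, size=4
read(): buf=[_ 42 41 40], head=1, tail=0, size=3
write(6): buf=[6 42 41 40], head=1, tail=1, size=4
read(): buf=[6 _ 41 40], head=2, tail=1, size=3

Answer: 6 _ 41 40
2
1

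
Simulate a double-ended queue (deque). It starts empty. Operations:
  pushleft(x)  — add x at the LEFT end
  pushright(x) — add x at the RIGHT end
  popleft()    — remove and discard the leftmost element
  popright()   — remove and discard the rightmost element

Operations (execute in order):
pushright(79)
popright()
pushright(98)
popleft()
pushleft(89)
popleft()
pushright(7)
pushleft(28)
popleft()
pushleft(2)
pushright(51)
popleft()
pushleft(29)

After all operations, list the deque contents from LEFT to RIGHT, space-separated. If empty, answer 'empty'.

Answer: 29 7 51

Derivation:
pushright(79): [79]
popright(): []
pushright(98): [98]
popleft(): []
pushleft(89): [89]
popleft(): []
pushright(7): [7]
pushleft(28): [28, 7]
popleft(): [7]
pushleft(2): [2, 7]
pushright(51): [2, 7, 51]
popleft(): [7, 51]
pushleft(29): [29, 7, 51]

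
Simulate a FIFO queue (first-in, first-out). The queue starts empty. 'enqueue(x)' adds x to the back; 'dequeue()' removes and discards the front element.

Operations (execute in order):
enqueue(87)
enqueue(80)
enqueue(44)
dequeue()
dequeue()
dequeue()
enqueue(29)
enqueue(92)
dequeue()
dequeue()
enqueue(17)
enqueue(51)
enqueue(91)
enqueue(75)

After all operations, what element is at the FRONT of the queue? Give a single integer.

Answer: 17

Derivation:
enqueue(87): queue = [87]
enqueue(80): queue = [87, 80]
enqueue(44): queue = [87, 80, 44]
dequeue(): queue = [80, 44]
dequeue(): queue = [44]
dequeue(): queue = []
enqueue(29): queue = [29]
enqueue(92): queue = [29, 92]
dequeue(): queue = [92]
dequeue(): queue = []
enqueue(17): queue = [17]
enqueue(51): queue = [17, 51]
enqueue(91): queue = [17, 51, 91]
enqueue(75): queue = [17, 51, 91, 75]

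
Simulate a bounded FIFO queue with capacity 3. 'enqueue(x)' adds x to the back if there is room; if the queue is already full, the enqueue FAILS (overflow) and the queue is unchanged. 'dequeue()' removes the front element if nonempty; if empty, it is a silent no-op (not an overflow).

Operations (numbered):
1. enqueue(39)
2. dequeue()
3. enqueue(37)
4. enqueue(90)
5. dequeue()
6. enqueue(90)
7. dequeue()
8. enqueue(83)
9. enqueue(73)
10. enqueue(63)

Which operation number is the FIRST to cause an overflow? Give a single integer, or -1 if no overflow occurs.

1. enqueue(39): size=1
2. dequeue(): size=0
3. enqueue(37): size=1
4. enqueue(90): size=2
5. dequeue(): size=1
6. enqueue(90): size=2
7. dequeue(): size=1
8. enqueue(83): size=2
9. enqueue(73): size=3
10. enqueue(63): size=3=cap → OVERFLOW (fail)

Answer: 10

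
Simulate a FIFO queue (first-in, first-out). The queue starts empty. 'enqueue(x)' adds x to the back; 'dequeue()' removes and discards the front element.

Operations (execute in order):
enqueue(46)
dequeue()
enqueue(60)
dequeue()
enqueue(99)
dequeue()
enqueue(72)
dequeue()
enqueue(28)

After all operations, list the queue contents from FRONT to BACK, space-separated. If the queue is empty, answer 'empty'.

enqueue(46): [46]
dequeue(): []
enqueue(60): [60]
dequeue(): []
enqueue(99): [99]
dequeue(): []
enqueue(72): [72]
dequeue(): []
enqueue(28): [28]

Answer: 28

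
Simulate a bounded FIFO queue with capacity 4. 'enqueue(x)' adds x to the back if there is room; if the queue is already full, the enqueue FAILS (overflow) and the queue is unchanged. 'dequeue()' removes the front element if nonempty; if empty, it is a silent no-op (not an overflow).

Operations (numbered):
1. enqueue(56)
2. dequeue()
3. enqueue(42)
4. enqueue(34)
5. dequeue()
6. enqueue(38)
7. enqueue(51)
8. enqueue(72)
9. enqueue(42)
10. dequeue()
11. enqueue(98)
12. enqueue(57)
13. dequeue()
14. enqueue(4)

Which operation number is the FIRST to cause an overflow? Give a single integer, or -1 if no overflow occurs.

1. enqueue(56): size=1
2. dequeue(): size=0
3. enqueue(42): size=1
4. enqueue(34): size=2
5. dequeue(): size=1
6. enqueue(38): size=2
7. enqueue(51): size=3
8. enqueue(72): size=4
9. enqueue(42): size=4=cap → OVERFLOW (fail)
10. dequeue(): size=3
11. enqueue(98): size=4
12. enqueue(57): size=4=cap → OVERFLOW (fail)
13. dequeue(): size=3
14. enqueue(4): size=4

Answer: 9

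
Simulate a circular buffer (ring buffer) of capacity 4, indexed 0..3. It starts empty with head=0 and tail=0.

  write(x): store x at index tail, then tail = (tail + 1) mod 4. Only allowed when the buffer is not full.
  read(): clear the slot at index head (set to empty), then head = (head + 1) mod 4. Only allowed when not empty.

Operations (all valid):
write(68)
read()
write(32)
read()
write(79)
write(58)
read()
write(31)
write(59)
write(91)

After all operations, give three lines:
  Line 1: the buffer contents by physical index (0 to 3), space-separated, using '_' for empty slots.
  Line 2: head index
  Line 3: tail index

write(68): buf=[68 _ _ _], head=0, tail=1, size=1
read(): buf=[_ _ _ _], head=1, tail=1, size=0
write(32): buf=[_ 32 _ _], head=1, tail=2, size=1
read(): buf=[_ _ _ _], head=2, tail=2, size=0
write(79): buf=[_ _ 79 _], head=2, tail=3, size=1
write(58): buf=[_ _ 79 58], head=2, tail=0, size=2
read(): buf=[_ _ _ 58], head=3, tail=0, size=1
write(31): buf=[31 _ _ 58], head=3, tail=1, size=2
write(59): buf=[31 59 _ 58], head=3, tail=2, size=3
write(91): buf=[31 59 91 58], head=3, tail=3, size=4

Answer: 31 59 91 58
3
3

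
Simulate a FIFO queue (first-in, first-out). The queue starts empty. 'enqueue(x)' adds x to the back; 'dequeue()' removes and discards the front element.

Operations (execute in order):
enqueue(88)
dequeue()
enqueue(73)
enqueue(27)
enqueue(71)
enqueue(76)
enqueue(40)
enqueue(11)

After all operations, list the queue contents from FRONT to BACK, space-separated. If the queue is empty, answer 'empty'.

enqueue(88): [88]
dequeue(): []
enqueue(73): [73]
enqueue(27): [73, 27]
enqueue(71): [73, 27, 71]
enqueue(76): [73, 27, 71, 76]
enqueue(40): [73, 27, 71, 76, 40]
enqueue(11): [73, 27, 71, 76, 40, 11]

Answer: 73 27 71 76 40 11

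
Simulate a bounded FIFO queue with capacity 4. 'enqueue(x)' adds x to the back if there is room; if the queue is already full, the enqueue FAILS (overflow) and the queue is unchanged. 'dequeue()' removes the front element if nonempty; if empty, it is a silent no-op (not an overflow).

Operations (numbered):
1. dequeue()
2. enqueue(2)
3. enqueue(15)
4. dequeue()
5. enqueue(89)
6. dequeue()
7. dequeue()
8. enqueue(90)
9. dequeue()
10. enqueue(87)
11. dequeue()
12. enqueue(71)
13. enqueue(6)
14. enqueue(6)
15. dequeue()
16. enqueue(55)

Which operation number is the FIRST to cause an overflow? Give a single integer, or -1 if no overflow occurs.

1. dequeue(): empty, no-op, size=0
2. enqueue(2): size=1
3. enqueue(15): size=2
4. dequeue(): size=1
5. enqueue(89): size=2
6. dequeue(): size=1
7. dequeue(): size=0
8. enqueue(90): size=1
9. dequeue(): size=0
10. enqueue(87): size=1
11. dequeue(): size=0
12. enqueue(71): size=1
13. enqueue(6): size=2
14. enqueue(6): size=3
15. dequeue(): size=2
16. enqueue(55): size=3

Answer: -1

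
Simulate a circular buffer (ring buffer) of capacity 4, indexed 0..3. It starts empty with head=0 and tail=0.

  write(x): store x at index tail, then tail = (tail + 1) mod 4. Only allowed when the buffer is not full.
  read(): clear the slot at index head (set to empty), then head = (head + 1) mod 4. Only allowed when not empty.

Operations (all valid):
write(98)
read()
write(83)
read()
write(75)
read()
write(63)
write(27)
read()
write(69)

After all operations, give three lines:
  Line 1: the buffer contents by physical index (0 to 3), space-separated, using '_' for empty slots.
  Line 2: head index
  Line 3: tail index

write(98): buf=[98 _ _ _], head=0, tail=1, size=1
read(): buf=[_ _ _ _], head=1, tail=1, size=0
write(83): buf=[_ 83 _ _], head=1, tail=2, size=1
read(): buf=[_ _ _ _], head=2, tail=2, size=0
write(75): buf=[_ _ 75 _], head=2, tail=3, size=1
read(): buf=[_ _ _ _], head=3, tail=3, size=0
write(63): buf=[_ _ _ 63], head=3, tail=0, size=1
write(27): buf=[27 _ _ 63], head=3, tail=1, size=2
read(): buf=[27 _ _ _], head=0, tail=1, size=1
write(69): buf=[27 69 _ _], head=0, tail=2, size=2

Answer: 27 69 _ _
0
2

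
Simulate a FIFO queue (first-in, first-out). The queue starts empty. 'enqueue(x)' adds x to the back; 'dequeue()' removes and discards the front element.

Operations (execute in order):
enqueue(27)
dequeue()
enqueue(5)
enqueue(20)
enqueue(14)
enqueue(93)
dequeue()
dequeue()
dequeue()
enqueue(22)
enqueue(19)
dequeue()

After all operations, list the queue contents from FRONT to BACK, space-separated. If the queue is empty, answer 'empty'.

enqueue(27): [27]
dequeue(): []
enqueue(5): [5]
enqueue(20): [5, 20]
enqueue(14): [5, 20, 14]
enqueue(93): [5, 20, 14, 93]
dequeue(): [20, 14, 93]
dequeue(): [14, 93]
dequeue(): [93]
enqueue(22): [93, 22]
enqueue(19): [93, 22, 19]
dequeue(): [22, 19]

Answer: 22 19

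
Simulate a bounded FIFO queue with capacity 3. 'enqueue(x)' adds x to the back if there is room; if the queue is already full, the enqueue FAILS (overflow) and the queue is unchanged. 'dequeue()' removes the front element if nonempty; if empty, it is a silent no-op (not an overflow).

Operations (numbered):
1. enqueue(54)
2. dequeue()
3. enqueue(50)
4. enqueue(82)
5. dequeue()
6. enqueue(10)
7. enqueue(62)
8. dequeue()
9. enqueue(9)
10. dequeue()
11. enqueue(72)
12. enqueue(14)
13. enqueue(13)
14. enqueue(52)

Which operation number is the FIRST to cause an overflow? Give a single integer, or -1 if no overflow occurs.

1. enqueue(54): size=1
2. dequeue(): size=0
3. enqueue(50): size=1
4. enqueue(82): size=2
5. dequeue(): size=1
6. enqueue(10): size=2
7. enqueue(62): size=3
8. dequeue(): size=2
9. enqueue(9): size=3
10. dequeue(): size=2
11. enqueue(72): size=3
12. enqueue(14): size=3=cap → OVERFLOW (fail)
13. enqueue(13): size=3=cap → OVERFLOW (fail)
14. enqueue(52): size=3=cap → OVERFLOW (fail)

Answer: 12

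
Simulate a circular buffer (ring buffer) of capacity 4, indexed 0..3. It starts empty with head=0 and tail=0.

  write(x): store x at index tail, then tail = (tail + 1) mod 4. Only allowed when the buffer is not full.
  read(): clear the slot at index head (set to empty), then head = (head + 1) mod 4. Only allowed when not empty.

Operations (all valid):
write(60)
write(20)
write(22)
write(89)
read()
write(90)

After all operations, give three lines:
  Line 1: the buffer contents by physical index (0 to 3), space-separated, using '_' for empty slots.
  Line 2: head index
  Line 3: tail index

write(60): buf=[60 _ _ _], head=0, tail=1, size=1
write(20): buf=[60 20 _ _], head=0, tail=2, size=2
write(22): buf=[60 20 22 _], head=0, tail=3, size=3
write(89): buf=[60 20 22 89], head=0, tail=0, size=4
read(): buf=[_ 20 22 89], head=1, tail=0, size=3
write(90): buf=[90 20 22 89], head=1, tail=1, size=4

Answer: 90 20 22 89
1
1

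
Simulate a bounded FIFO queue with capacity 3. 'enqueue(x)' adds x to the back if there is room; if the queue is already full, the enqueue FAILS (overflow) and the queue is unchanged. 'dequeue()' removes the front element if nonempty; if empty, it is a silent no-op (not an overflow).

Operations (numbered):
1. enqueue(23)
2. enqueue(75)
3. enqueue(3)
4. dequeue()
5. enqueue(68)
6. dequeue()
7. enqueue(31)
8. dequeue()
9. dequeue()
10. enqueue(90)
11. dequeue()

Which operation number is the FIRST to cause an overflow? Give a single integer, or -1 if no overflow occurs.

Answer: -1

Derivation:
1. enqueue(23): size=1
2. enqueue(75): size=2
3. enqueue(3): size=3
4. dequeue(): size=2
5. enqueue(68): size=3
6. dequeue(): size=2
7. enqueue(31): size=3
8. dequeue(): size=2
9. dequeue(): size=1
10. enqueue(90): size=2
11. dequeue(): size=1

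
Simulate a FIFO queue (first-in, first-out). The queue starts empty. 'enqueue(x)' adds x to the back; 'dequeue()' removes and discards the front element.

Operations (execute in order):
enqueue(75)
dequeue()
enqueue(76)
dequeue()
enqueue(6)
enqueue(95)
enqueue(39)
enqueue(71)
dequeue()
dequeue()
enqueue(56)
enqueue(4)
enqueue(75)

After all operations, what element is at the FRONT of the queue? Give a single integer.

Answer: 39

Derivation:
enqueue(75): queue = [75]
dequeue(): queue = []
enqueue(76): queue = [76]
dequeue(): queue = []
enqueue(6): queue = [6]
enqueue(95): queue = [6, 95]
enqueue(39): queue = [6, 95, 39]
enqueue(71): queue = [6, 95, 39, 71]
dequeue(): queue = [95, 39, 71]
dequeue(): queue = [39, 71]
enqueue(56): queue = [39, 71, 56]
enqueue(4): queue = [39, 71, 56, 4]
enqueue(75): queue = [39, 71, 56, 4, 75]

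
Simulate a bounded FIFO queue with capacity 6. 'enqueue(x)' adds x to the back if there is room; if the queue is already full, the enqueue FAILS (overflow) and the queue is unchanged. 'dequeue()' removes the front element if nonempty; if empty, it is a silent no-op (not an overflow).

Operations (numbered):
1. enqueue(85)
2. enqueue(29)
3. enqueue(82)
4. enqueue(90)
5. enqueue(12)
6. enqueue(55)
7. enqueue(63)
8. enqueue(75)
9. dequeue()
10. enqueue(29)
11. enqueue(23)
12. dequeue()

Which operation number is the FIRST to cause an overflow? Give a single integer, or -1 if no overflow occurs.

Answer: 7

Derivation:
1. enqueue(85): size=1
2. enqueue(29): size=2
3. enqueue(82): size=3
4. enqueue(90): size=4
5. enqueue(12): size=5
6. enqueue(55): size=6
7. enqueue(63): size=6=cap → OVERFLOW (fail)
8. enqueue(75): size=6=cap → OVERFLOW (fail)
9. dequeue(): size=5
10. enqueue(29): size=6
11. enqueue(23): size=6=cap → OVERFLOW (fail)
12. dequeue(): size=5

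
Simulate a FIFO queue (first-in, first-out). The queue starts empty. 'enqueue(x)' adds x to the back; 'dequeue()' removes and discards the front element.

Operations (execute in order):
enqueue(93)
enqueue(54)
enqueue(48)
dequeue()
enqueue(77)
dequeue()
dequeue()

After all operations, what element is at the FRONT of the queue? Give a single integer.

Answer: 77

Derivation:
enqueue(93): queue = [93]
enqueue(54): queue = [93, 54]
enqueue(48): queue = [93, 54, 48]
dequeue(): queue = [54, 48]
enqueue(77): queue = [54, 48, 77]
dequeue(): queue = [48, 77]
dequeue(): queue = [77]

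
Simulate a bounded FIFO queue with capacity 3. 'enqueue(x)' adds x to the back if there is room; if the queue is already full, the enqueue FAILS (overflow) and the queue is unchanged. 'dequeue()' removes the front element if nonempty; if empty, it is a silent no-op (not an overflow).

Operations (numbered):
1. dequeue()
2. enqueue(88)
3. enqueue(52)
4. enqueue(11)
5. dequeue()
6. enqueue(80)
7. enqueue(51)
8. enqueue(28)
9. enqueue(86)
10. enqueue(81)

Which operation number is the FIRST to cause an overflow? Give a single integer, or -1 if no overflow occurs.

Answer: 7

Derivation:
1. dequeue(): empty, no-op, size=0
2. enqueue(88): size=1
3. enqueue(52): size=2
4. enqueue(11): size=3
5. dequeue(): size=2
6. enqueue(80): size=3
7. enqueue(51): size=3=cap → OVERFLOW (fail)
8. enqueue(28): size=3=cap → OVERFLOW (fail)
9. enqueue(86): size=3=cap → OVERFLOW (fail)
10. enqueue(81): size=3=cap → OVERFLOW (fail)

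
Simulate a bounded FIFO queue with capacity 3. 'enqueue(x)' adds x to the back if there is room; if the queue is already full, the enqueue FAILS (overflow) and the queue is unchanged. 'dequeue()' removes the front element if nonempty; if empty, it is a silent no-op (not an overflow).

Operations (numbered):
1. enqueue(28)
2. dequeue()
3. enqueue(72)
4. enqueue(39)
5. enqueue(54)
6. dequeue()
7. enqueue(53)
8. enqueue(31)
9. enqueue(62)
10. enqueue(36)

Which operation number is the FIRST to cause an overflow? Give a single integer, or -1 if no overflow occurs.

Answer: 8

Derivation:
1. enqueue(28): size=1
2. dequeue(): size=0
3. enqueue(72): size=1
4. enqueue(39): size=2
5. enqueue(54): size=3
6. dequeue(): size=2
7. enqueue(53): size=3
8. enqueue(31): size=3=cap → OVERFLOW (fail)
9. enqueue(62): size=3=cap → OVERFLOW (fail)
10. enqueue(36): size=3=cap → OVERFLOW (fail)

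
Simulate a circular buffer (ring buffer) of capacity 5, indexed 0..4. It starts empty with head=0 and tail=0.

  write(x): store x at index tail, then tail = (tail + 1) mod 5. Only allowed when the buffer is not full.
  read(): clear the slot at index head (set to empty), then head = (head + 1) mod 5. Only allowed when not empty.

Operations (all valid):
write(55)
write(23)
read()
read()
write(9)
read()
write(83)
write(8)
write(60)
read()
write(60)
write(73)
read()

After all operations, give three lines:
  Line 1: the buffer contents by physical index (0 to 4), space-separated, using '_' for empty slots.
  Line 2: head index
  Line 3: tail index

write(55): buf=[55 _ _ _ _], head=0, tail=1, size=1
write(23): buf=[55 23 _ _ _], head=0, tail=2, size=2
read(): buf=[_ 23 _ _ _], head=1, tail=2, size=1
read(): buf=[_ _ _ _ _], head=2, tail=2, size=0
write(9): buf=[_ _ 9 _ _], head=2, tail=3, size=1
read(): buf=[_ _ _ _ _], head=3, tail=3, size=0
write(83): buf=[_ _ _ 83 _], head=3, tail=4, size=1
write(8): buf=[_ _ _ 83 8], head=3, tail=0, size=2
write(60): buf=[60 _ _ 83 8], head=3, tail=1, size=3
read(): buf=[60 _ _ _ 8], head=4, tail=1, size=2
write(60): buf=[60 60 _ _ 8], head=4, tail=2, size=3
write(73): buf=[60 60 73 _ 8], head=4, tail=3, size=4
read(): buf=[60 60 73 _ _], head=0, tail=3, size=3

Answer: 60 60 73 _ _
0
3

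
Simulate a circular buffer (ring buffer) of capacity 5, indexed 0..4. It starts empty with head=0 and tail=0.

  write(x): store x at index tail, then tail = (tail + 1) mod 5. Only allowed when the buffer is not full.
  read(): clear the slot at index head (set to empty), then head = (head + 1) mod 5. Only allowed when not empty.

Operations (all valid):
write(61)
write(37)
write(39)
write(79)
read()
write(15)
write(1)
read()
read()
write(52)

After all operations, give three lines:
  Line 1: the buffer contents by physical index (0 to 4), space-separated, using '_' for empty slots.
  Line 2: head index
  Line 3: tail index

Answer: 1 52 _ 79 15
3
2

Derivation:
write(61): buf=[61 _ _ _ _], head=0, tail=1, size=1
write(37): buf=[61 37 _ _ _], head=0, tail=2, size=2
write(39): buf=[61 37 39 _ _], head=0, tail=3, size=3
write(79): buf=[61 37 39 79 _], head=0, tail=4, size=4
read(): buf=[_ 37 39 79 _], head=1, tail=4, size=3
write(15): buf=[_ 37 39 79 15], head=1, tail=0, size=4
write(1): buf=[1 37 39 79 15], head=1, tail=1, size=5
read(): buf=[1 _ 39 79 15], head=2, tail=1, size=4
read(): buf=[1 _ _ 79 15], head=3, tail=1, size=3
write(52): buf=[1 52 _ 79 15], head=3, tail=2, size=4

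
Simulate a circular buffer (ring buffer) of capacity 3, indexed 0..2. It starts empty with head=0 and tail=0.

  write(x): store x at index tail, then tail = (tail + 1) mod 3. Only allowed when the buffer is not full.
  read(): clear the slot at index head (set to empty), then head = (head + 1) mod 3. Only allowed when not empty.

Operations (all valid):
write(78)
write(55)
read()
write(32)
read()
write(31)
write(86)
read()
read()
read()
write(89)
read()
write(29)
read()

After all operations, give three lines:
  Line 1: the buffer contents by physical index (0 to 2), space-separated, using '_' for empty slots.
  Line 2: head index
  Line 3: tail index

write(78): buf=[78 _ _], head=0, tail=1, size=1
write(55): buf=[78 55 _], head=0, tail=2, size=2
read(): buf=[_ 55 _], head=1, tail=2, size=1
write(32): buf=[_ 55 32], head=1, tail=0, size=2
read(): buf=[_ _ 32], head=2, tail=0, size=1
write(31): buf=[31 _ 32], head=2, tail=1, size=2
write(86): buf=[31 86 32], head=2, tail=2, size=3
read(): buf=[31 86 _], head=0, tail=2, size=2
read(): buf=[_ 86 _], head=1, tail=2, size=1
read(): buf=[_ _ _], head=2, tail=2, size=0
write(89): buf=[_ _ 89], head=2, tail=0, size=1
read(): buf=[_ _ _], head=0, tail=0, size=0
write(29): buf=[29 _ _], head=0, tail=1, size=1
read(): buf=[_ _ _], head=1, tail=1, size=0

Answer: _ _ _
1
1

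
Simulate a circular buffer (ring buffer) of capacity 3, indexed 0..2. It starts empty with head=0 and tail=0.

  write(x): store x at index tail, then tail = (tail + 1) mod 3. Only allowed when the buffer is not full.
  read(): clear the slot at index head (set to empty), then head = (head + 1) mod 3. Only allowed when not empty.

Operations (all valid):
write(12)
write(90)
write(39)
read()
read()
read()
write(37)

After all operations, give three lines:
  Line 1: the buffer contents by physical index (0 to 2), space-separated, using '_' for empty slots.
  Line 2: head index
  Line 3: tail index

write(12): buf=[12 _ _], head=0, tail=1, size=1
write(90): buf=[12 90 _], head=0, tail=2, size=2
write(39): buf=[12 90 39], head=0, tail=0, size=3
read(): buf=[_ 90 39], head=1, tail=0, size=2
read(): buf=[_ _ 39], head=2, tail=0, size=1
read(): buf=[_ _ _], head=0, tail=0, size=0
write(37): buf=[37 _ _], head=0, tail=1, size=1

Answer: 37 _ _
0
1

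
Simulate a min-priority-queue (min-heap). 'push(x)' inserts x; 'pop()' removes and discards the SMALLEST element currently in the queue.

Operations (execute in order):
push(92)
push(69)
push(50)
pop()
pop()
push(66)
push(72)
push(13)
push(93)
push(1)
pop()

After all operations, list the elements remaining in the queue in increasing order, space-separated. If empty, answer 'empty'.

Answer: 13 66 72 92 93

Derivation:
push(92): heap contents = [92]
push(69): heap contents = [69, 92]
push(50): heap contents = [50, 69, 92]
pop() → 50: heap contents = [69, 92]
pop() → 69: heap contents = [92]
push(66): heap contents = [66, 92]
push(72): heap contents = [66, 72, 92]
push(13): heap contents = [13, 66, 72, 92]
push(93): heap contents = [13, 66, 72, 92, 93]
push(1): heap contents = [1, 13, 66, 72, 92, 93]
pop() → 1: heap contents = [13, 66, 72, 92, 93]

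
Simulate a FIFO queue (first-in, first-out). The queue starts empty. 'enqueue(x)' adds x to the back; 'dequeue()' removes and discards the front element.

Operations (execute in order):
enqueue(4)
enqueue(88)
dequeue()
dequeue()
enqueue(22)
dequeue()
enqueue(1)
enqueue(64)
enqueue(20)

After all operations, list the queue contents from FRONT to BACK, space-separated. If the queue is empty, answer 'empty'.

Answer: 1 64 20

Derivation:
enqueue(4): [4]
enqueue(88): [4, 88]
dequeue(): [88]
dequeue(): []
enqueue(22): [22]
dequeue(): []
enqueue(1): [1]
enqueue(64): [1, 64]
enqueue(20): [1, 64, 20]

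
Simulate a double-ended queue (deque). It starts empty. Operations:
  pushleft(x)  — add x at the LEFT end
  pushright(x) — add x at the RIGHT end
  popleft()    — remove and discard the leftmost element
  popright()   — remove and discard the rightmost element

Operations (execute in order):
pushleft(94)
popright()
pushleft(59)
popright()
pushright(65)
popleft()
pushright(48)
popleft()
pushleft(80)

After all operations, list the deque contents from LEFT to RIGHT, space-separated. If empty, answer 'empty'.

pushleft(94): [94]
popright(): []
pushleft(59): [59]
popright(): []
pushright(65): [65]
popleft(): []
pushright(48): [48]
popleft(): []
pushleft(80): [80]

Answer: 80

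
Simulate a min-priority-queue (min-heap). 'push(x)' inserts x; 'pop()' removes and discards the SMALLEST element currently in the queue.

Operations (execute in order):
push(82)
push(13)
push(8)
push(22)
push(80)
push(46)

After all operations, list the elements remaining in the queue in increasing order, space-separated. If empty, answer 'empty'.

Answer: 8 13 22 46 80 82

Derivation:
push(82): heap contents = [82]
push(13): heap contents = [13, 82]
push(8): heap contents = [8, 13, 82]
push(22): heap contents = [8, 13, 22, 82]
push(80): heap contents = [8, 13, 22, 80, 82]
push(46): heap contents = [8, 13, 22, 46, 80, 82]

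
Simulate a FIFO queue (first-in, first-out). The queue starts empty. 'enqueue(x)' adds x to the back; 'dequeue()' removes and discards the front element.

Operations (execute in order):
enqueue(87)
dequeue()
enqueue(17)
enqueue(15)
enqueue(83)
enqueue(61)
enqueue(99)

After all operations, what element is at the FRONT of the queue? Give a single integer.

enqueue(87): queue = [87]
dequeue(): queue = []
enqueue(17): queue = [17]
enqueue(15): queue = [17, 15]
enqueue(83): queue = [17, 15, 83]
enqueue(61): queue = [17, 15, 83, 61]
enqueue(99): queue = [17, 15, 83, 61, 99]

Answer: 17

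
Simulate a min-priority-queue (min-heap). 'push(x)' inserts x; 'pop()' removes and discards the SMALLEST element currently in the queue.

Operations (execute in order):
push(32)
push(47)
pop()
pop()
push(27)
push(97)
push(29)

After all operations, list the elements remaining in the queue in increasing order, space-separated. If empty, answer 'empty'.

push(32): heap contents = [32]
push(47): heap contents = [32, 47]
pop() → 32: heap contents = [47]
pop() → 47: heap contents = []
push(27): heap contents = [27]
push(97): heap contents = [27, 97]
push(29): heap contents = [27, 29, 97]

Answer: 27 29 97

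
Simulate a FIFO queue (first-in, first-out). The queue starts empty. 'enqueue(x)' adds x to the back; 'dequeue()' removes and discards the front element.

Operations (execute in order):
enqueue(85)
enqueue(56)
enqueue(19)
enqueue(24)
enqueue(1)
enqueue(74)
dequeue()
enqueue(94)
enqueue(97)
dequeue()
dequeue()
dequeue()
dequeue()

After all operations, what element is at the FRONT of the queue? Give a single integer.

Answer: 74

Derivation:
enqueue(85): queue = [85]
enqueue(56): queue = [85, 56]
enqueue(19): queue = [85, 56, 19]
enqueue(24): queue = [85, 56, 19, 24]
enqueue(1): queue = [85, 56, 19, 24, 1]
enqueue(74): queue = [85, 56, 19, 24, 1, 74]
dequeue(): queue = [56, 19, 24, 1, 74]
enqueue(94): queue = [56, 19, 24, 1, 74, 94]
enqueue(97): queue = [56, 19, 24, 1, 74, 94, 97]
dequeue(): queue = [19, 24, 1, 74, 94, 97]
dequeue(): queue = [24, 1, 74, 94, 97]
dequeue(): queue = [1, 74, 94, 97]
dequeue(): queue = [74, 94, 97]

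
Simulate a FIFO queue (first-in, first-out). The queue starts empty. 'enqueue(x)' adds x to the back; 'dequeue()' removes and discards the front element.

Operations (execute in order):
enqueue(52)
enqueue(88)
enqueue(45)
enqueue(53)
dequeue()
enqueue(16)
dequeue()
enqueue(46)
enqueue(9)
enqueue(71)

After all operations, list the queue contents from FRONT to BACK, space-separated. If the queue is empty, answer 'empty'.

enqueue(52): [52]
enqueue(88): [52, 88]
enqueue(45): [52, 88, 45]
enqueue(53): [52, 88, 45, 53]
dequeue(): [88, 45, 53]
enqueue(16): [88, 45, 53, 16]
dequeue(): [45, 53, 16]
enqueue(46): [45, 53, 16, 46]
enqueue(9): [45, 53, 16, 46, 9]
enqueue(71): [45, 53, 16, 46, 9, 71]

Answer: 45 53 16 46 9 71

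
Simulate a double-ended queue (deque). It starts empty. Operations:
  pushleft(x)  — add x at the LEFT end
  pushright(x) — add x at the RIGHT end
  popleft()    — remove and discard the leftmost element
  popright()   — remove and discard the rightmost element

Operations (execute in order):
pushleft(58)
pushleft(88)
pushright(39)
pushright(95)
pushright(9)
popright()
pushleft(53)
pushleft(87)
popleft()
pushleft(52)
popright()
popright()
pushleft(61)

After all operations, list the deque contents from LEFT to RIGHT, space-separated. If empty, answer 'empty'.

Answer: 61 52 53 88 58

Derivation:
pushleft(58): [58]
pushleft(88): [88, 58]
pushright(39): [88, 58, 39]
pushright(95): [88, 58, 39, 95]
pushright(9): [88, 58, 39, 95, 9]
popright(): [88, 58, 39, 95]
pushleft(53): [53, 88, 58, 39, 95]
pushleft(87): [87, 53, 88, 58, 39, 95]
popleft(): [53, 88, 58, 39, 95]
pushleft(52): [52, 53, 88, 58, 39, 95]
popright(): [52, 53, 88, 58, 39]
popright(): [52, 53, 88, 58]
pushleft(61): [61, 52, 53, 88, 58]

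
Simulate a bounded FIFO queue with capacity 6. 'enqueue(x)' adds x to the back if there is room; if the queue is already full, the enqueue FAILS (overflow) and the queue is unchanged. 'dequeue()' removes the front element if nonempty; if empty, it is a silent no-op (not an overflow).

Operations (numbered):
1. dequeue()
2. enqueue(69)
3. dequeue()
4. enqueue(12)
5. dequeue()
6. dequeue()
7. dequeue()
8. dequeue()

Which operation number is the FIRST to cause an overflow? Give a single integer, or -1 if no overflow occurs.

Answer: -1

Derivation:
1. dequeue(): empty, no-op, size=0
2. enqueue(69): size=1
3. dequeue(): size=0
4. enqueue(12): size=1
5. dequeue(): size=0
6. dequeue(): empty, no-op, size=0
7. dequeue(): empty, no-op, size=0
8. dequeue(): empty, no-op, size=0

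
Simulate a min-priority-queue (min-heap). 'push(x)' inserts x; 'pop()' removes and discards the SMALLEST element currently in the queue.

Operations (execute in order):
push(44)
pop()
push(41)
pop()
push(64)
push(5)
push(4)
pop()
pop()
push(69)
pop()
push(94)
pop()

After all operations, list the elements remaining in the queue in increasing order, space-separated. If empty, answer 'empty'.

push(44): heap contents = [44]
pop() → 44: heap contents = []
push(41): heap contents = [41]
pop() → 41: heap contents = []
push(64): heap contents = [64]
push(5): heap contents = [5, 64]
push(4): heap contents = [4, 5, 64]
pop() → 4: heap contents = [5, 64]
pop() → 5: heap contents = [64]
push(69): heap contents = [64, 69]
pop() → 64: heap contents = [69]
push(94): heap contents = [69, 94]
pop() → 69: heap contents = [94]

Answer: 94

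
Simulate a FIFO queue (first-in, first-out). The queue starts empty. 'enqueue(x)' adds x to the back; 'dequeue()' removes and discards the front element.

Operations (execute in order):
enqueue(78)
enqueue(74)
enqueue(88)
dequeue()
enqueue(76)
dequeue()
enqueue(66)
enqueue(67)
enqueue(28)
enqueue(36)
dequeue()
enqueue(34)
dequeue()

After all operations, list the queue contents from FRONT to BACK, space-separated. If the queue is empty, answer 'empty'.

Answer: 66 67 28 36 34

Derivation:
enqueue(78): [78]
enqueue(74): [78, 74]
enqueue(88): [78, 74, 88]
dequeue(): [74, 88]
enqueue(76): [74, 88, 76]
dequeue(): [88, 76]
enqueue(66): [88, 76, 66]
enqueue(67): [88, 76, 66, 67]
enqueue(28): [88, 76, 66, 67, 28]
enqueue(36): [88, 76, 66, 67, 28, 36]
dequeue(): [76, 66, 67, 28, 36]
enqueue(34): [76, 66, 67, 28, 36, 34]
dequeue(): [66, 67, 28, 36, 34]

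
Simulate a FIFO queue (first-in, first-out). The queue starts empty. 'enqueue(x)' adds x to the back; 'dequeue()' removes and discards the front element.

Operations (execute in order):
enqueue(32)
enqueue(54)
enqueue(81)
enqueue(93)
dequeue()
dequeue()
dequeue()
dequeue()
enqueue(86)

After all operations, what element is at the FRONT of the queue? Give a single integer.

enqueue(32): queue = [32]
enqueue(54): queue = [32, 54]
enqueue(81): queue = [32, 54, 81]
enqueue(93): queue = [32, 54, 81, 93]
dequeue(): queue = [54, 81, 93]
dequeue(): queue = [81, 93]
dequeue(): queue = [93]
dequeue(): queue = []
enqueue(86): queue = [86]

Answer: 86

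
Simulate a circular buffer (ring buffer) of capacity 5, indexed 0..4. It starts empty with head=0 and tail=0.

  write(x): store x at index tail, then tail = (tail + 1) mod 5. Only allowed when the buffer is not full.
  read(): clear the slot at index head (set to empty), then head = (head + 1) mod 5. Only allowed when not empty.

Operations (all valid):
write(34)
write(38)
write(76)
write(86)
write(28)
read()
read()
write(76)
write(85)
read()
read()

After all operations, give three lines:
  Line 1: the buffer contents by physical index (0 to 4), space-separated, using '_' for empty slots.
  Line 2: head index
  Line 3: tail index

write(34): buf=[34 _ _ _ _], head=0, tail=1, size=1
write(38): buf=[34 38 _ _ _], head=0, tail=2, size=2
write(76): buf=[34 38 76 _ _], head=0, tail=3, size=3
write(86): buf=[34 38 76 86 _], head=0, tail=4, size=4
write(28): buf=[34 38 76 86 28], head=0, tail=0, size=5
read(): buf=[_ 38 76 86 28], head=1, tail=0, size=4
read(): buf=[_ _ 76 86 28], head=2, tail=0, size=3
write(76): buf=[76 _ 76 86 28], head=2, tail=1, size=4
write(85): buf=[76 85 76 86 28], head=2, tail=2, size=5
read(): buf=[76 85 _ 86 28], head=3, tail=2, size=4
read(): buf=[76 85 _ _ 28], head=4, tail=2, size=3

Answer: 76 85 _ _ 28
4
2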